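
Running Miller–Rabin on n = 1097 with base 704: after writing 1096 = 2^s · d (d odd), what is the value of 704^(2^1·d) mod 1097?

n − 1 = 1096 = 2^3 · 137, so s = 3 and d = 137.
x_0 = 704^137 mod 1097 = 79.
x_1 = 79^2 mod 1097 = 756.

756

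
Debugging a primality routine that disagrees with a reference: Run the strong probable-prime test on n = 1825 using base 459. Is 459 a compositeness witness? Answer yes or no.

yes

n − 1 = 1824 = 2^5 · 57, so s = 5 and d = 57.
x_0 = 459^57 mod 1825 = 1044.
x_0 is neither 1 nor 1824, so continue squaring.
x_1 = 1044^2 mod 1825 = 411.
x_2 = 411^2 mod 1825 = 1021.
x_3 = 1021^2 mod 1825 = 366.
x_4 = 366^2 mod 1825 = 731.
Reached i = s−1 = 4 without hitting −1: 459 is a Miller–Rabin witness and 1825 is composite.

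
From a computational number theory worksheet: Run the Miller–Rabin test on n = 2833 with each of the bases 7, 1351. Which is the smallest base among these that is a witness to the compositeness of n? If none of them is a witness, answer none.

none

n − 1 = 2832 = 2^4 · 177, so s = 4 and d = 177.
Base 7: x_0 = 7^177 mod 2833 = 509. x_0 is neither 1 nor 2832, so continue squaring. x_1 = 509^2 mod 2833 = 1278. x_2 = 1278^2 mod 2833 = 1476. x_3 = 1476^2 mod 2833 = 2832. x_3 ≡ −1, so 7 is not a witness.
Base 1351: x_0 = 1351^177 mod 2833 = 423. x_0 is neither 1 nor 2832, so continue squaring. x_1 = 423^2 mod 2833 = 450. x_2 = 450^2 mod 2833 = 1357. x_3 = 1357^2 mod 2833 = 2832. x_3 ≡ −1, so 1351 is not a witness.
No listed base is a witness for 2833.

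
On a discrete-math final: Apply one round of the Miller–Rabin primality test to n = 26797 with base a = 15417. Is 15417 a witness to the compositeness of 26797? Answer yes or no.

no

n − 1 = 26796 = 2^2 · 6699, so s = 2 and d = 6699.
x_0 = 15417^6699 mod 26797 = 1.
x_0 = 1, so 15417 is not a witness.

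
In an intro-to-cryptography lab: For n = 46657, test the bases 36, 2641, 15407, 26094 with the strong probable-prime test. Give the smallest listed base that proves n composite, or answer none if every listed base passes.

n − 1 = 46656 = 2^6 · 729, so s = 6 and d = 729.
Base 36: x_0 = 36^729 mod 46657 = 46656. x_0 = 46656 ≡ −1, so 36 is not a witness.
Base 2641: x_0 = 2641^729 mod 46657 = 36106. x_0 is neither 1 nor 46656, so continue squaring. x_1 = 36106^2 mod 46657 = 46656. x_1 ≡ −1, so 2641 is not a witness.
Base 15407: x_0 = 15407^729 mod 46657 = 36106. x_0 is neither 1 nor 46656, so continue squaring. x_1 = 36106^2 mod 46657 = 46656. x_1 ≡ −1, so 15407 is not a witness.
Base 26094: x_0 = 26094^729 mod 46657 = 1. x_0 = 1, so 26094 is not a witness.
No listed base is a witness for 46657.

none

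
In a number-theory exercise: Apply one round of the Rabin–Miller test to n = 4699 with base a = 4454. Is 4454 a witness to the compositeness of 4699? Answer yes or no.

n − 1 = 4698 = 2^1 · 2349, so s = 1 and d = 2349.
Repeated squaring mod 4699: 4454^1 ≡ 4454, 4454^2 ≡ 3637, 4454^4 ≡ 84, 4454^8 ≡ 2357, 4454^16 ≡ 1231, 4454^32 ≡ 2283, 4454^64 ≡ 898, 4454^128 ≡ 2875, 4454^256 ≡ 84, 4454^512 ≡ 2357, 4454^1024 ≡ 1231, 4454^2048 ≡ 2283.
2349 = 2048 + 256 + 32 + 8 + 4 + 1, so 4454^2349 ≡ 2283·84·2283·2357·84·4454 ≡ 3953 (mod 4699).
x_0 = 4454^2349 mod 4699 = 3953.
x_0 ∉ {1, 4698} and s = 1, so 4454 is a Miller–Rabin witness and 4699 is composite.

yes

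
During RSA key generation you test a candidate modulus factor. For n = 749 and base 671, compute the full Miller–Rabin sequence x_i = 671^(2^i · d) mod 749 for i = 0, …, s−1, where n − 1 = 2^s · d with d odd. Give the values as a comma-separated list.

545, 421

n − 1 = 748 = 2^2 · 187, so s = 2 and d = 187.
x_0 = 671^187 mod 749 = 545.
x_1 = 545^2 mod 749 = 421.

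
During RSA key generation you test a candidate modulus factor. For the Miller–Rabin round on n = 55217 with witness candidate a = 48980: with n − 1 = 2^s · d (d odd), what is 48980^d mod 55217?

n − 1 = 55216 = 2^4 · 3451, so s = 4 and d = 3451.
48980^3451 mod 55217 = 36682.

36682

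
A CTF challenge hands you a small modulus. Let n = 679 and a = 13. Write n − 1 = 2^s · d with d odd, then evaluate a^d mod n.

34

n − 1 = 678 = 2^1 · 339, so s = 1 and d = 339.
13^339 mod 679 = 34.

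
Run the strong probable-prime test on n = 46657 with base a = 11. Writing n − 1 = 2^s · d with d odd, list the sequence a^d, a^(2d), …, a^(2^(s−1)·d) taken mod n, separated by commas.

42882, 20240, 9140, 23570, 1, 1

n − 1 = 46656 = 2^6 · 729, so s = 6 and d = 729.
x_0 = 11^729 mod 46657 = 42882.
x_1 = 42882^2 mod 46657 = 20240.
x_2 = 20240^2 mod 46657 = 9140.
x_3 = 9140^2 mod 46657 = 23570.
x_4 = 23570^2 mod 46657 = 1.
x_5 = 1^2 mod 46657 = 1.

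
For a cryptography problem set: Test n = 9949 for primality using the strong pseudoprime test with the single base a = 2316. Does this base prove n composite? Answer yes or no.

no

n − 1 = 9948 = 2^2 · 2487, so s = 2 and d = 2487.
Repeated squaring mod 9949: 2316^1 ≡ 2316, 2316^2 ≡ 1345, 2316^4 ≡ 8256, 2316^8 ≡ 937, 2316^16 ≡ 2457, 2316^32 ≡ 7755, 2316^64 ≡ 8269, 2316^128 ≡ 6833, 2316^256 ≡ 9181, 2316^512 ≡ 2833, 2316^1024 ≡ 6995, 2316^2048 ≡ 843.
2487 = 2048 + 256 + 128 + 32 + 16 + 4 + 2 + 1, so 2316^2487 ≡ 843·9181·6833·7755·2457·8256·1345·2316 ≡ 2543 (mod 9949).
x_0 = 2316^2487 mod 9949 = 2543.
x_0 is neither 1 nor 9948, so continue squaring.
x_1 = 2543^2 mod 9949 = 9948.
x_1 ≡ −1, so 2316 is not a witness.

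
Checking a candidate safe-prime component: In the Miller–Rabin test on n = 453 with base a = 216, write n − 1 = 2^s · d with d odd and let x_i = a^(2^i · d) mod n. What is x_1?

237

n − 1 = 452 = 2^2 · 113, so s = 2 and d = 113.
By repeated squaring, 216^113 ≡ 273 (mod 453).
x_0 = 273.
x_1 = 273^2 mod 453 = 237.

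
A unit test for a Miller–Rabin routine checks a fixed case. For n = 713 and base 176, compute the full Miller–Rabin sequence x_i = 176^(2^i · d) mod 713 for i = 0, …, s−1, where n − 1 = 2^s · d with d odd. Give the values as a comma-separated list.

406, 133, 577

n − 1 = 712 = 2^3 · 89, so s = 3 and d = 89.
x_0 = 176^89 mod 713 = 406.
x_1 = 406^2 mod 713 = 133.
x_2 = 133^2 mod 713 = 577.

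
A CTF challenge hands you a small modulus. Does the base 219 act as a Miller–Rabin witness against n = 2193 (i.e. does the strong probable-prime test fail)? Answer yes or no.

n − 1 = 2192 = 2^4 · 137, so s = 4 and d = 137.
x_0 = 219^137 mod 2193 = 729.
x_0 is neither 1 nor 2192, so continue squaring.
x_1 = 729^2 mod 2193 = 735.
x_2 = 735^2 mod 2193 = 747.
x_3 = 747^2 mod 2193 = 987.
Reached i = s−1 = 3 without hitting −1: 219 is a Miller–Rabin witness and 2193 is composite.

yes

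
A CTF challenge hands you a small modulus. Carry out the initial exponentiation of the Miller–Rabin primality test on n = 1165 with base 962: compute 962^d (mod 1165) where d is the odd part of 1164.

203

n − 1 = 1164 = 2^2 · 291, so s = 2 and d = 291.
By repeated squaring, 962^291 ≡ 203 (mod 1165).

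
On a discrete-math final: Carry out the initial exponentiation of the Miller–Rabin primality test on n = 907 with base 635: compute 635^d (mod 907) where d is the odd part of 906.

1

n − 1 = 906 = 2^1 · 453, so s = 1 and d = 453.
635^453 mod 907 = 1.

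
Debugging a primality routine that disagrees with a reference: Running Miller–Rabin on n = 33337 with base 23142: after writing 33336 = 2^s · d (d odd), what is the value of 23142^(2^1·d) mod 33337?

n − 1 = 33336 = 2^3 · 4167, so s = 3 and d = 4167.
Repeated squaring mod 33337: 23142^1 ≡ 23142, 23142^2 ≡ 26596, 23142^4 ≡ 2750, 23142^8 ≡ 28338, 23142^16 ≡ 20588, 23142^32 ≡ 19126, 23142^64 ≡ 30312, 23142^128 ≡ 16287, 23142^256 ≡ 3860, 23142^512 ≡ 31298, 23142^1024 ≡ 23733, 23142^2048 ≡ 26674, 23142^4096 ≡ 24022.
4167 = 4096 + 64 + 4 + 2 + 1, so 23142^4167 ≡ 24022·30312·2750·26596·23142 ≡ 29335 (mod 33337).
x_0 = 29335.
x_1 = 29335^2 mod 33337 = 14244.

14244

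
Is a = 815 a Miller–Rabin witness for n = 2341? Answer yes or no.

no

n − 1 = 2340 = 2^2 · 585, so s = 2 and d = 585.
x_0 = 815^585 mod 2341 = 2188.
x_0 is neither 1 nor 2340, so continue squaring.
x_1 = 2188^2 mod 2341 = 2340.
x_1 ≡ −1, so 815 is not a witness.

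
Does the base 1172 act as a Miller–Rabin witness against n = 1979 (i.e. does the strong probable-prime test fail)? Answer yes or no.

n − 1 = 1978 = 2^1 · 989, so s = 1 and d = 989.
x_0 = 1172^989 mod 1979 = 1978.
x_0 = 1978 ≡ −1, so 1172 is not a witness.

no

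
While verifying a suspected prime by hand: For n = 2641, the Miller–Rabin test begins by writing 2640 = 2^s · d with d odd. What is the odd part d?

165

Halving: 2640 → 1320 → 660 → 330 → 165; 165 is odd.
So 2640 = 2^4 · 165.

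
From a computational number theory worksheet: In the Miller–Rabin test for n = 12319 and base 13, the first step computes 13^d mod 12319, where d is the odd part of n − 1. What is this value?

1219

n − 1 = 12318 = 2^1 · 6159, so s = 1 and d = 6159.
13^6159 mod 12319 = 1219.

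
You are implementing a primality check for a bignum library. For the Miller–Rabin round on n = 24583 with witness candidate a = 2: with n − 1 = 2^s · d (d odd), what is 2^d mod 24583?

3505

n − 1 = 24582 = 2^1 · 12291, so s = 1 and d = 12291.
2^12291 mod 24583 = 3505.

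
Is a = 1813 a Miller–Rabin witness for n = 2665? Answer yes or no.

n − 1 = 2664 = 2^3 · 333, so s = 3 and d = 333.
x_0 = 1813^333 mod 2665 = 993.
x_0 is neither 1 nor 2664, so continue squaring.
x_1 = 993^2 mod 2665 = 2664.
x_1 ≡ −1, so 1813 is not a witness.

no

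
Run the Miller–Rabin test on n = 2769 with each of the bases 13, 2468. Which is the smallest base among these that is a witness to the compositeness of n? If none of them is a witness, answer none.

13

n − 1 = 2768 = 2^4 · 173, so s = 4 and d = 173.
Base 13: x_0 = 13^173 mod 2769 = 2080. x_0 is neither 1 nor 2768, so continue squaring. x_1 = 2080^2 mod 2769 = 1222. x_2 = 1222^2 mod 2769 = 793. x_3 = 793^2 mod 2769 = 286. Reached i = s−1 = 3 without hitting −1: 13 is a Miller–Rabin witness and 2769 is composite.
Base 2468: x_0 = 2468^173 mod 2769 = 1619. x_0 is neither 1 nor 2768, so continue squaring. x_1 = 1619^2 mod 2769 = 1687. x_2 = 1687^2 mod 2769 = 2206. x_3 = 2206^2 mod 2769 = 1303. Reached i = s−1 = 3 without hitting −1: 2468 is a Miller–Rabin witness and 2769 is composite.
The smallest witness among the given bases is 13.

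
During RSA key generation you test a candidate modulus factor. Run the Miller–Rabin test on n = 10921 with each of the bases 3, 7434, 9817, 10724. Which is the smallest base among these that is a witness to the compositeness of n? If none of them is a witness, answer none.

n − 1 = 10920 = 2^3 · 1365, so s = 3 and d = 1365.
Base 3: x_0 = 3^1365 mod 10921 = 2616. x_0 is neither 1 nor 10920, so continue squaring. x_1 = 2616^2 mod 10921 = 6910. x_2 = 6910^2 mod 10921 = 1488. Reached i = s−1 = 2 without hitting −1: 3 is a Miller–Rabin witness and 10921 is composite.
Base 7434: x_0 = 7434^1365 mod 10921 = 7032. x_0 is neither 1 nor 10920, so continue squaring. x_1 = 7032^2 mod 10921 = 9657. x_2 = 9657^2 mod 10921 = 3230. Reached i = s−1 = 2 without hitting −1: 7434 is a Miller–Rabin witness and 10921 is composite.
Base 9817: x_0 = 9817^1365 mod 10921 = 4913. x_0 is neither 1 nor 10920, so continue squaring. x_1 = 4913^2 mod 10921 = 2159. x_2 = 2159^2 mod 10921 = 8935. Reached i = s−1 = 2 without hitting −1: 9817 is a Miller–Rabin witness and 10921 is composite.
Base 10724: x_0 = 10724^1365 mod 10921 = 3297. x_0 is neither 1 nor 10920, so continue squaring. x_1 = 3297^2 mod 10921 = 3814. x_2 = 3814^2 mod 10921 = 10745. Reached i = s−1 = 2 without hitting −1: 10724 is a Miller–Rabin witness and 10921 is composite.
The smallest witness among the given bases is 3.

3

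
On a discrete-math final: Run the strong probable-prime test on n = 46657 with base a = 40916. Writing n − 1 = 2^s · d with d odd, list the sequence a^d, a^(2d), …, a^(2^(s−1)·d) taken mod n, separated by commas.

36587, 19239, 9140, 23570, 1, 1

n − 1 = 46656 = 2^6 · 729, so s = 6 and d = 729.
x_0 = 40916^729 mod 46657 = 36587.
x_1 = 36587^2 mod 46657 = 19239.
x_2 = 19239^2 mod 46657 = 9140.
x_3 = 9140^2 mod 46657 = 23570.
x_4 = 23570^2 mod 46657 = 1.
x_5 = 1^2 mod 46657 = 1.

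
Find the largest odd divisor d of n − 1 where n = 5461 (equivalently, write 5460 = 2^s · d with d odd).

1365

Halving: 5460 → 2730 → 1365; 1365 is odd.
So 5460 = 2^2 · 1365.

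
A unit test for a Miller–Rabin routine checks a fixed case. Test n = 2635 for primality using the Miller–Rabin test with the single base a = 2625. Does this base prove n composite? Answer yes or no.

n − 1 = 2634 = 2^1 · 1317, so s = 1 and d = 1317.
By repeated squaring, 2625^1317 ≡ 895 (mod 2635).
x_0 = 2625^1317 mod 2635 = 895.
x_0 ∉ {1, 2634} and s = 1, so 2625 is a Miller–Rabin witness and 2635 is composite.

yes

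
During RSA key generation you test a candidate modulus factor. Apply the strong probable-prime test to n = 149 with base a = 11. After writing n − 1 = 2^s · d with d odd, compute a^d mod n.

n − 1 = 148 = 2^2 · 37, so s = 2 and d = 37.
11^37 mod 149 = 105.

105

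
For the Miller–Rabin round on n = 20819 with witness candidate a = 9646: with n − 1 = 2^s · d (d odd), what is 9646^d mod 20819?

n − 1 = 20818 = 2^1 · 10409, so s = 1 and d = 10409.
9646^10409 mod 20819 = 5358.

5358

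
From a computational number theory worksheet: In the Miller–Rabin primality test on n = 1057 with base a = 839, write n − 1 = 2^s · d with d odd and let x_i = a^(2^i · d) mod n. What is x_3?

n − 1 = 1056 = 2^5 · 33, so s = 5 and d = 33.
x_0 = 839^33 mod 1057 = 853.
x_1 = 853^2 mod 1057 = 393.
x_2 = 393^2 mod 1057 = 127.
x_3 = 127^2 mod 1057 = 274.

274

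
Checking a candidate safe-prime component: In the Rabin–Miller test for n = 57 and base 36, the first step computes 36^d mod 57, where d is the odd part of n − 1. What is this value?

n − 1 = 56 = 2^3 · 7, so s = 3 and d = 7.
36^7 mod 57 = 24.

24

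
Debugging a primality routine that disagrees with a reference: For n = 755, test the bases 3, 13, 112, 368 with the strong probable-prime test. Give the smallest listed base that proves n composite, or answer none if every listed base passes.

n − 1 = 754 = 2^1 · 377, so s = 1 and d = 377.
Base 3: x_0 = 3^377 mod 755 = 293. x_0 ∉ {1, 754} and s = 1, so 3 is a Miller–Rabin witness and 755 is composite.
Base 13: x_0 = 13^377 mod 755 = 133. x_0 ∉ {1, 754} and s = 1, so 13 is a Miller–Rabin witness and 755 is composite.
Base 112: x_0 = 112^377 mod 755 = 442. x_0 ∉ {1, 754} and s = 1, so 112 is a Miller–Rabin witness and 755 is composite.
Base 368: x_0 = 368^377 mod 755 = 23. x_0 ∉ {1, 754} and s = 1, so 368 is a Miller–Rabin witness and 755 is composite.
The smallest witness among the given bases is 3.

3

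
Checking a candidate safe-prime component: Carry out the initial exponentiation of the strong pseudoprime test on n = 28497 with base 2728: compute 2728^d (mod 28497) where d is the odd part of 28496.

13345

n − 1 = 28496 = 2^4 · 1781, so s = 4 and d = 1781.
2728^1781 mod 28497 = 13345.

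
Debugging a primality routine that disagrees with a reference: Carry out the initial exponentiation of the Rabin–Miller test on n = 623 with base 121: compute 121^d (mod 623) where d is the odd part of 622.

n − 1 = 622 = 2^1 · 311, so s = 1 and d = 311.
By repeated squaring, 121^311 ≡ 550 (mod 623).

550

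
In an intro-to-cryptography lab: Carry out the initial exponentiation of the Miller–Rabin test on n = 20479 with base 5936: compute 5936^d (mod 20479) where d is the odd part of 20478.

n − 1 = 20478 = 2^1 · 10239, so s = 1 and d = 10239.
Repeated squaring mod 20479: 5936^1 ≡ 5936, 5936^2 ≡ 12216, 5936^4 ≡ 183, 5936^8 ≡ 13010, 5936^16 ≡ 1165, 5936^32 ≡ 5611, 5936^64 ≡ 7098, 5936^128 ≡ 3264, 5936^256 ≡ 4616, 5936^512 ≡ 9296, 5936^1024 ≡ 14715, 5936^2048 ≡ 6758, 5936^4096 ≡ 2394, 5936^8192 ≡ 17595.
10239 = 8192 + 1024 + 512 + 256 + 128 + 64 + 32 + 16 + 8 + 4 + 2 + 1, so 5936^10239 ≡ 17595·14715·9296·4616·3264·7098·5611·1165·13010·183·12216·5936 ≡ 1 (mod 20479).

1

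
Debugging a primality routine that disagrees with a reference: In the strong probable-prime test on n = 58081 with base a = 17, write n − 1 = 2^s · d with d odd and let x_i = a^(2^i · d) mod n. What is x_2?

n − 1 = 58080 = 2^5 · 1815, so s = 5 and d = 1815.
Repeated squaring mod 58081: 17^1 ≡ 17, 17^2 ≡ 289, 17^4 ≡ 25440, 17^8 ≡ 55098, 17^16 ≡ 11896, 17^32 ≡ 29500, 17^64 ≡ 22377, 17^128 ≡ 13828, 17^256 ≡ 10932, 17^512 ≡ 36007, 17^1024 ≡ 19967.
1815 = 1024 + 512 + 256 + 16 + 4 + 2 + 1, so 17^1815 ≡ 19967·36007·10932·11896·25440·289·17 ≡ 54390 (mod 58081).
x_0 = 54390.
x_1 = 54390^2 mod 58081 = 32527.
x_2 = 32527^2 mod 58081 = 2233.

2233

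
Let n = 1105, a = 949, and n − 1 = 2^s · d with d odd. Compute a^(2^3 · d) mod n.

n − 1 = 1104 = 2^4 · 69, so s = 4 and d = 69.
x_0 = 949^69 mod 1105 = 624.
x_1 = 624^2 mod 1105 = 416.
x_2 = 416^2 mod 1105 = 676.
x_3 = 676^2 mod 1105 = 611.

611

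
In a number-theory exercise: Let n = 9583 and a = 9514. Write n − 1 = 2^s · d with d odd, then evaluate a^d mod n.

n − 1 = 9582 = 2^1 · 4791, so s = 1 and d = 4791.
9514^4791 mod 9583 = 4824.

4824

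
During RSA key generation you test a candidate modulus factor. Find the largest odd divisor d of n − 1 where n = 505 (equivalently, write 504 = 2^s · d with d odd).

63

Halving: 504 → 252 → 126 → 63; 63 is odd.
So 504 = 2^3 · 63.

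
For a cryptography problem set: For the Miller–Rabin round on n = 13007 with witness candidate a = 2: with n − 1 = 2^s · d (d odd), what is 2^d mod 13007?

n − 1 = 13006 = 2^1 · 6503, so s = 1 and d = 6503.
2^6503 mod 13007 = 1.

1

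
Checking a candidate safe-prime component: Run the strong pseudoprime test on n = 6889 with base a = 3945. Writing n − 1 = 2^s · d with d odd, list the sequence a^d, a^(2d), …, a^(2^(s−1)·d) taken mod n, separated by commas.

2574, 5147, 3404

n − 1 = 6888 = 2^3 · 861, so s = 3 and d = 861.
x_0 = 3945^861 mod 6889 = 2574.
x_1 = 2574^2 mod 6889 = 5147.
x_2 = 5147^2 mod 6889 = 3404.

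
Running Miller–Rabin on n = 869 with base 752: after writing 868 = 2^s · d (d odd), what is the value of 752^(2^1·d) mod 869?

n − 1 = 868 = 2^2 · 217, so s = 2 and d = 217.
x_0 = 752^217 mod 869 = 71.
x_1 = 71^2 mod 869 = 696.

696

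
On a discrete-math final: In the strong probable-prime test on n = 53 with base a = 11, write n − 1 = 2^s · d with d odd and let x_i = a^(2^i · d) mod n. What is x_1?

n − 1 = 52 = 2^2 · 13, so s = 2 and d = 13.
Repeated squaring mod 53: 11^1 ≡ 11, 11^2 ≡ 15, 11^4 ≡ 13, 11^8 ≡ 10.
13 = 8 + 4 + 1, so 11^13 ≡ 10·13·11 ≡ 52 (mod 53).
x_0 = 52.
x_1 = 52^2 mod 53 = 1.

1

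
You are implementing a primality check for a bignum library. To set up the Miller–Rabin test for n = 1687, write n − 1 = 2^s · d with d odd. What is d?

Halving: 1686 → 843; 843 is odd.
So 1686 = 2^1 · 843.

843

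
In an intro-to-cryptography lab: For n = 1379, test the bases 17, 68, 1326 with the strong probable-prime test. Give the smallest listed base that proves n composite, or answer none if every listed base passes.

17

n − 1 = 1378 = 2^1 · 689, so s = 1 and d = 689.
Base 17: x_0 = 17^689 mod 1379 = 12. x_0 ∉ {1, 1378} and s = 1, so 17 is a Miller–Rabin witness and 1379 is composite.
Base 68: x_0 = 68^689 mod 1379 = 374. x_0 ∉ {1, 1378} and s = 1, so 68 is a Miller–Rabin witness and 1379 is composite.
Base 1326: x_0 = 1326^689 mod 1379 = 1237. x_0 ∉ {1, 1378} and s = 1, so 1326 is a Miller–Rabin witness and 1379 is composite.
The smallest witness among the given bases is 17.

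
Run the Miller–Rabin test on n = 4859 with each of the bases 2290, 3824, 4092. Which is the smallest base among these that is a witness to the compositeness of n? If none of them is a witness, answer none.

n − 1 = 4858 = 2^1 · 2429, so s = 1 and d = 2429.
Base 2290: x_0 = 2290^2429 mod 4859 = 1. x_0 = 1, so 2290 is not a witness.
Base 3824: x_0 = 3824^2429 mod 4859 = 1713. x_0 ∉ {1, 4858} and s = 1, so 3824 is a Miller–Rabin witness and 4859 is composite.
Base 4092: x_0 = 4092^2429 mod 4859 = 4681. x_0 ∉ {1, 4858} and s = 1, so 4092 is a Miller–Rabin witness and 4859 is composite.
The smallest witness among the given bases is 3824.

3824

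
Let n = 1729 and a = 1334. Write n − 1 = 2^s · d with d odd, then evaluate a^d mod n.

n − 1 = 1728 = 2^6 · 27, so s = 6 and d = 27.
Repeated squaring mod 1729: 1334^1 ≡ 1334, 1334^2 ≡ 415, 1334^4 ≡ 1054, 1334^8 ≡ 898, 1334^16 ≡ 690.
27 = 16 + 8 + 2 + 1, so 1334^27 ≡ 690·898·415·1334 ≡ 1331 (mod 1729).

1331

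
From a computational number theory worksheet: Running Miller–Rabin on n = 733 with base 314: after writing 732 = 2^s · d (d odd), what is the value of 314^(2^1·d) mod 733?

732

n − 1 = 732 = 2^2 · 183, so s = 2 and d = 183.
x_0 = 314^183 mod 733 = 380.
x_1 = 380^2 mod 733 = 732.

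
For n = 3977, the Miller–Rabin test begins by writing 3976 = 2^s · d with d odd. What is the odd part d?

497

Halving: 3976 → 1988 → 994 → 497; 497 is odd.
So 3976 = 2^3 · 497.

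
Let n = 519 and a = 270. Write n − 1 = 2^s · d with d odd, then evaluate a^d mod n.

249

n − 1 = 518 = 2^1 · 259, so s = 1 and d = 259.
270^259 mod 519 = 249.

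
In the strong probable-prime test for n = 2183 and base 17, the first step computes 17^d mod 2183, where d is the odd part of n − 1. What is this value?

920

n − 1 = 2182 = 2^1 · 1091, so s = 1 and d = 1091.
17^1091 mod 2183 = 920.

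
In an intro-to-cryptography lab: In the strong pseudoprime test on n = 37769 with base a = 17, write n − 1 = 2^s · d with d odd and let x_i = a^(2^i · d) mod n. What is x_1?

n − 1 = 37768 = 2^3 · 4721, so s = 3 and d = 4721.
Repeated squaring mod 37769: 17^1 ≡ 17, 17^2 ≡ 289, 17^4 ≡ 7983, 17^8 ≡ 11986, 17^16 ≡ 28689, 17^32 ≡ 34442, 17^64 ≡ 2612, 17^128 ≡ 24124, 17^256 ≡ 22624, 17^512 ≡ 37657, 17^1024 ≡ 12544, 17^2048 ≡ 6282, 17^4096 ≡ 32688.
4721 = 4096 + 512 + 64 + 32 + 16 + 1, so 17^4721 ≡ 32688·37657·2612·34442·28689·17 ≡ 25525 (mod 37769).
x_0 = 25525.
x_1 = 25525^2 mod 37769 = 10375.

10375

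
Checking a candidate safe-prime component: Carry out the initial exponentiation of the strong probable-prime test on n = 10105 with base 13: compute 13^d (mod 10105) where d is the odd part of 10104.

7572

n − 1 = 10104 = 2^3 · 1263, so s = 3 and d = 1263.
13^1263 mod 10105 = 7572.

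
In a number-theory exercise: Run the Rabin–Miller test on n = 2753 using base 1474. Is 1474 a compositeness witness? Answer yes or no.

no

n − 1 = 2752 = 2^6 · 43, so s = 6 and d = 43.
Repeated squaring mod 2753: 1474^1 ≡ 1474, 1474^2 ≡ 559, 1474^4 ≡ 1392, 1474^8 ≡ 2305, 1474^16 ≡ 2488, 1474^32 ≡ 1400.
43 = 32 + 8 + 2 + 1, so 1474^43 ≡ 1400·2305·559·1474 ≡ 2717 (mod 2753).
x_0 = 1474^43 mod 2753 = 2717.
x_0 is neither 1 nor 2752, so continue squaring.
x_1 = 2717^2 mod 2753 = 1296.
x_2 = 1296^2 mod 2753 = 286.
x_3 = 286^2 mod 2753 = 1959.
x_4 = 1959^2 mod 2753 = 2752.
x_4 ≡ −1, so 1474 is not a witness.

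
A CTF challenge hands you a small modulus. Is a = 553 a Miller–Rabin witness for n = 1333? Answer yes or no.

no

n − 1 = 1332 = 2^2 · 333, so s = 2 and d = 333.
x_0 = 553^333 mod 1333 = 1332.
x_0 = 1332 ≡ −1, so 553 is not a witness.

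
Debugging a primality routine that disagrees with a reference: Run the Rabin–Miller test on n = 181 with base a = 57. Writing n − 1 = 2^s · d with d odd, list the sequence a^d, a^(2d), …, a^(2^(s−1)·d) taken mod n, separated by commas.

19, 180

n − 1 = 180 = 2^2 · 45, so s = 2 and d = 45.
x_0 = 57^45 mod 181 = 19.
x_1 = 19^2 mod 181 = 180.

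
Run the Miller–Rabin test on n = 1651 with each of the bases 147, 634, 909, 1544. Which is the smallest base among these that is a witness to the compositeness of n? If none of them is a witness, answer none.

none

n − 1 = 1650 = 2^1 · 825, so s = 1 and d = 825.
Base 147: x_0 = 147^825 mod 1651 = 1650. x_0 = 1650 ≡ −1, so 147 is not a witness.
Base 634: x_0 = 634^825 mod 1651 = 1650. x_0 = 1650 ≡ −1, so 634 is not a witness.
Base 909: x_0 = 909^825 mod 1651 = 1650. x_0 = 1650 ≡ −1, so 909 is not a witness.
Base 1544: x_0 = 1544^825 mod 1651 = 1650. x_0 = 1650 ≡ −1, so 1544 is not a witness.
No listed base is a witness for 1651.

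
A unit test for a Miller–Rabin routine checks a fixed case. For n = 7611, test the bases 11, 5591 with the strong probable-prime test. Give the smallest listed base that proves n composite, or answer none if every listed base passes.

n − 1 = 7610 = 2^1 · 3805, so s = 1 and d = 3805.
Base 11: x_0 = 11^3805 mod 7611 = 2687. x_0 ∉ {1, 7610} and s = 1, so 11 is a Miller–Rabin witness and 7611 is composite.
Base 5591: x_0 = 5591^3805 mod 7611 = 6623. x_0 ∉ {1, 7610} and s = 1, so 5591 is a Miller–Rabin witness and 7611 is composite.
The smallest witness among the given bases is 11.

11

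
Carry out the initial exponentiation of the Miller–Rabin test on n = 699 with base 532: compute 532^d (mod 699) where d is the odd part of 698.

n − 1 = 698 = 2^1 · 349, so s = 1 and d = 349.
By repeated squaring, 532^349 ≡ 532 (mod 699).

532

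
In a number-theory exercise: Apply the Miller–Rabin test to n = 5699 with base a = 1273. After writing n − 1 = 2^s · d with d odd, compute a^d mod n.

n − 1 = 5698 = 2^1 · 2849, so s = 1 and d = 2849.
1273^2849 mod 5699 = 3218.

3218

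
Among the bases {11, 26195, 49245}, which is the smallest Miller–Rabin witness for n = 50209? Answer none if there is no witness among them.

11

n − 1 = 50208 = 2^5 · 1569, so s = 5 and d = 1569.
Base 11: x_0 = 11^1569 mod 50209 = 40625. x_0 is neither 1 nor 50208, so continue squaring. x_1 = 40625^2 mod 50209 = 20795. x_2 = 20795^2 mod 50209 = 32117. x_3 = 32117^2 mod 50209 = 7993. x_4 = 7993^2 mod 50209 = 22201. Reached i = s−1 = 4 without hitting −1: 11 is a Miller–Rabin witness and 50209 is composite.
Base 26195: x_0 = 26195^1569 mod 50209 = 13097. x_0 is neither 1 nor 50208, so continue squaring. x_1 = 13097^2 mod 50209 = 17465. x_2 = 17465^2 mod 50209 = 6550. x_3 = 6550^2 mod 50209 = 24014. x_4 = 24014^2 mod 50209 = 21831. Reached i = s−1 = 4 without hitting −1: 26195 is a Miller–Rabin witness and 50209 is composite.
Base 49245: x_0 = 49245^1569 mod 50209 = 22208. x_0 is neither 1 nor 50208, so continue squaring. x_1 = 22208^2 mod 50209 = 42466. x_2 = 42466^2 mod 50209 = 4503. x_3 = 4503^2 mod 50209 = 42782. x_4 = 42782^2 mod 50209 = 30847. Reached i = s−1 = 4 without hitting −1: 49245 is a Miller–Rabin witness and 50209 is composite.
The smallest witness among the given bases is 11.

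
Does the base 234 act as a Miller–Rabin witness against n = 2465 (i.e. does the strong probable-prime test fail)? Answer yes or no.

n − 1 = 2464 = 2^5 · 77, so s = 5 and d = 77.
Repeated squaring mod 2465: 234^1 ≡ 234, 234^2 ≡ 526, 234^4 ≡ 596, 234^8 ≡ 256, 234^16 ≡ 1446, 234^32 ≡ 596, 234^64 ≡ 256.
77 = 64 + 8 + 4 + 1, so 234^77 ≡ 256·256·596·234 ≡ 829 (mod 2465).
x_0 = 234^77 mod 2465 = 829.
x_0 is neither 1 nor 2464, so continue squaring.
x_1 = 829^2 mod 2465 = 1971.
x_2 = 1971^2 mod 2465 = 1.
x_2 = 1 but x_1 ≠ ±1, a nontrivial square root of 1 — 234 is a witness and 2465 is composite.

yes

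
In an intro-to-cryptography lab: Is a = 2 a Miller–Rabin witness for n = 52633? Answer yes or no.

no

n − 1 = 52632 = 2^3 · 6579, so s = 3 and d = 6579.
x_0 = 2^6579 mod 52633 = 1.
x_0 = 1, so 2 is not a witness.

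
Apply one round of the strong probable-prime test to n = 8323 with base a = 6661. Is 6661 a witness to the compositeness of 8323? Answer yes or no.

yes

n − 1 = 8322 = 2^1 · 4161, so s = 1 and d = 4161.
Repeated squaring mod 8323: 6661^1 ≡ 6661, 6661^2 ≡ 7331, 6661^4 ≡ 1950, 6661^8 ≡ 7212, 6661^16 ≡ 2517, 6661^32 ≡ 1486, 6661^64 ≡ 2601, 6661^128 ≡ 6925, 6661^256 ≡ 6822, 6661^512 ≡ 5791, 6661^1024 ≡ 2314, 6661^2048 ≡ 2907, 6661^4096 ≡ 2804.
4161 = 4096 + 64 + 1, so 6661^4161 ≡ 2804·2601·6661 ≡ 4201 (mod 8323).
x_0 = 6661^4161 mod 8323 = 4201.
x_0 ∉ {1, 8322} and s = 1, so 6661 is a Miller–Rabin witness and 8323 is composite.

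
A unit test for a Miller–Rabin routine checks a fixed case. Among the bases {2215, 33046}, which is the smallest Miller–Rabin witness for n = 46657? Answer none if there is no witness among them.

n − 1 = 46656 = 2^6 · 729, so s = 6 and d = 729.
Base 2215: x_0 = 2215^729 mod 46657 = 36106. x_0 is neither 1 nor 46656, so continue squaring. x_1 = 36106^2 mod 46657 = 46656. x_1 ≡ −1, so 2215 is not a witness.
Base 33046: x_0 = 33046^729 mod 46657 = 23686. x_0 is neither 1 nor 46656, so continue squaring. x_1 = 23686^2 mod 46657 = 22828. x_2 = 22828^2 mod 46657 = 5551. x_3 = 5551^2 mod 46657 = 19981. x_4 = 19981^2 mod 46657 = 43069. x_5 = 43069^2 mod 46657 = 43069. Reached i = s−1 = 5 without hitting −1: 33046 is a Miller–Rabin witness and 46657 is composite.
The smallest witness among the given bases is 33046.

33046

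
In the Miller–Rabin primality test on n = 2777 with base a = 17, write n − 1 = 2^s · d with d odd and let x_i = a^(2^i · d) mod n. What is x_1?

190

n − 1 = 2776 = 2^3 · 347, so s = 3 and d = 347.
Repeated squaring mod 2777: 17^1 ≡ 17, 17^2 ≡ 289, 17^4 ≡ 211, 17^8 ≡ 89, 17^16 ≡ 2367, 17^32 ≡ 1480, 17^64 ≡ 2124, 17^128 ≡ 1528, 17^256 ≡ 2104.
347 = 256 + 64 + 16 + 8 + 2 + 1, so 17^347 ≡ 2104·2124·2367·89·289·17 ≡ 2553 (mod 2777).
x_0 = 2553.
x_1 = 2553^2 mod 2777 = 190.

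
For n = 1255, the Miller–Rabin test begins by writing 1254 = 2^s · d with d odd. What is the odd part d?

Halving: 1254 → 627; 627 is odd.
So 1254 = 2^1 · 627.

627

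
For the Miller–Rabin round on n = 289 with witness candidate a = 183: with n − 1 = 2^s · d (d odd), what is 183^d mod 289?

n − 1 = 288 = 2^5 · 9, so s = 5 and d = 9.
Repeated squaring mod 289: 183^1 ≡ 183, 183^2 ≡ 254, 183^4 ≡ 69, 183^8 ≡ 137.
9 = 8 + 1, so 183^9 ≡ 137·183 ≡ 217 (mod 289).

217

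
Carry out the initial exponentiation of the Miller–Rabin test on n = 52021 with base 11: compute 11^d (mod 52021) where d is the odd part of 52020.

37406

n − 1 = 52020 = 2^2 · 13005, so s = 2 and d = 13005.
11^13005 mod 52021 = 37406.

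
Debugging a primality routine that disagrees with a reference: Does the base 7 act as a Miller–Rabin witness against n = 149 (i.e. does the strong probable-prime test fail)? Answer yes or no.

n − 1 = 148 = 2^2 · 37, so s = 2 and d = 37.
By repeated squaring, 7^37 ≡ 148 (mod 149).
x_0 = 7^37 mod 149 = 148.
x_0 = 148 ≡ −1, so 7 is not a witness.

no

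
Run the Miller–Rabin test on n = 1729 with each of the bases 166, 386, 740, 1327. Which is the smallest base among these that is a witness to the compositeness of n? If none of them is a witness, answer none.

none

n − 1 = 1728 = 2^6 · 27, so s = 6 and d = 27.
Base 166: x_0 = 166^27 mod 1729 = 1728. x_0 = 1728 ≡ −1, so 166 is not a witness.
Base 386: x_0 = 386^27 mod 1729 = 1. x_0 = 1, so 386 is not a witness.
Base 740: x_0 = 740^27 mod 1729 = 1728. x_0 = 1728 ≡ −1, so 740 is not a witness.
Base 1327: x_0 = 1327^27 mod 1729 = 1. x_0 = 1, so 1327 is not a witness.
No listed base is a witness for 1729.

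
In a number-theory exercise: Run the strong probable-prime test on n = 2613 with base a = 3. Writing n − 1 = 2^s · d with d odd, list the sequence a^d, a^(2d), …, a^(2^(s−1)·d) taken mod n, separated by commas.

n − 1 = 2612 = 2^2 · 653, so s = 2 and d = 653.
x_0 = 3^653 mod 2613 = 321.
x_1 = 321^2 mod 2613 = 1134.

321, 1134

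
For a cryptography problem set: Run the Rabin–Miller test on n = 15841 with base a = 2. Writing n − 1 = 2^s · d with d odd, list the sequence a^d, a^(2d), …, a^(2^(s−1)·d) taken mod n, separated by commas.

1, 1, 1, 1, 1

n − 1 = 15840 = 2^5 · 495, so s = 5 and d = 495.
x_0 = 2^495 mod 15841 = 1.
x_1 = 1^2 mod 15841 = 1.
x_2 = 1^2 mod 15841 = 1.
x_3 = 1^2 mod 15841 = 1.
x_4 = 1^2 mod 15841 = 1.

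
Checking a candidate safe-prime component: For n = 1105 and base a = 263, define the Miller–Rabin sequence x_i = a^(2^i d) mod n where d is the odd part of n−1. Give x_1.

n − 1 = 1104 = 2^4 · 69, so s = 4 and d = 69.
Repeated squaring mod 1105: 263^1 ≡ 263, 263^2 ≡ 659, 263^4 ≡ 16, 263^8 ≡ 256, 263^16 ≡ 341, 263^32 ≡ 256, 263^64 ≡ 341.
69 = 64 + 4 + 1, so 263^69 ≡ 341·16·263 ≡ 638 (mod 1105).
x_0 = 638.
x_1 = 638^2 mod 1105 = 404.

404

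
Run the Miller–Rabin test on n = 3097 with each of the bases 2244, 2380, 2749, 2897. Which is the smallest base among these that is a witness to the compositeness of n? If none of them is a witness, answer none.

n − 1 = 3096 = 2^3 · 387, so s = 3 and d = 387.
Base 2244: x_0 = 2244^387 mod 3097 = 3096. x_0 = 3096 ≡ −1, so 2244 is not a witness.
Base 2380: x_0 = 2380^387 mod 3097 = 2224. x_0 is neither 1 nor 3096, so continue squaring. x_1 = 2224^2 mod 3097 = 267. x_2 = 267^2 mod 3097 = 58. Reached i = s−1 = 2 without hitting −1: 2380 is a Miller–Rabin witness and 3097 is composite.
Base 2749: x_0 = 2749^387 mod 3097 = 3039. x_0 is neither 1 nor 3096, so continue squaring. x_1 = 3039^2 mod 3097 = 267. x_2 = 267^2 mod 3097 = 58. Reached i = s−1 = 2 without hitting −1: 2749 is a Miller–Rabin witness and 3097 is composite.
Base 2897: x_0 = 2897^387 mod 3097 = 267. x_0 is neither 1 nor 3096, so continue squaring. x_1 = 267^2 mod 3097 = 58. x_2 = 58^2 mod 3097 = 267. Reached i = s−1 = 2 without hitting −1: 2897 is a Miller–Rabin witness and 3097 is composite.
The smallest witness among the given bases is 2380.

2380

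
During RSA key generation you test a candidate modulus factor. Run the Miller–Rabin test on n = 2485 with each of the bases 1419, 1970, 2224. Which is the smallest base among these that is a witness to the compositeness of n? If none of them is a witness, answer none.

1970

n − 1 = 2484 = 2^2 · 621, so s = 2 and d = 621.
Base 1419: x_0 = 1419^621 mod 2485 = 2484. x_0 = 2484 ≡ −1, so 1419 is not a witness.
Base 1970: x_0 = 1970^621 mod 2485 = 2260. x_0 is neither 1 nor 2484, so continue squaring. x_1 = 2260^2 mod 2485 = 925. Reached i = s−1 = 1 without hitting −1: 1970 is a Miller–Rabin witness and 2485 is composite.
Base 2224: x_0 = 2224^621 mod 2485 = 1329. x_0 is neither 1 nor 2484, so continue squaring. x_1 = 1329^2 mod 2485 = 1891. Reached i = s−1 = 1 without hitting −1: 2224 is a Miller–Rabin witness and 2485 is composite.
The smallest witness among the given bases is 1970.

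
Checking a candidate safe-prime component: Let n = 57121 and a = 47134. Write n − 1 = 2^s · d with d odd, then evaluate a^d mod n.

50669

n − 1 = 57120 = 2^5 · 1785, so s = 5 and d = 1785.
47134^1785 mod 57121 = 50669.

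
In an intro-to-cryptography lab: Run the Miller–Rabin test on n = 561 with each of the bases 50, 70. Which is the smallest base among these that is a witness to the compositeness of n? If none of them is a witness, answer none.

n − 1 = 560 = 2^4 · 35, so s = 4 and d = 35.
Base 50: x_0 = 50^35 mod 561 = 560. x_0 = 560 ≡ −1, so 50 is not a witness.
Base 70: x_0 = 70^35 mod 561 = 331. x_0 is neither 1 nor 560, so continue squaring. x_1 = 331^2 mod 561 = 166. x_2 = 166^2 mod 561 = 67. x_3 = 67^2 mod 561 = 1. x_3 = 1 but x_2 ≠ ±1, a nontrivial square root of 1 — 70 is a witness and 561 is composite.
The smallest witness among the given bases is 70.

70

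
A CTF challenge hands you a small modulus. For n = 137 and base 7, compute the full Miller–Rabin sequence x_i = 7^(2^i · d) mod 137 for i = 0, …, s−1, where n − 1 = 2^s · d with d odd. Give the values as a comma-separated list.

n − 1 = 136 = 2^3 · 17, so s = 3 and d = 17.
x_0 = 7^17 mod 137 = 100.
x_1 = 100^2 mod 137 = 136.
x_2 = 136^2 mod 137 = 1.

100, 136, 1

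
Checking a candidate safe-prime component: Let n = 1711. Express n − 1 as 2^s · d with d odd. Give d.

Halving: 1710 → 855; 855 is odd.
So 1710 = 2^1 · 855.

855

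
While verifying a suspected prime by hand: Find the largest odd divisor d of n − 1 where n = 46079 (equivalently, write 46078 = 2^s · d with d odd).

Halving: 46078 → 23039; 23039 is odd.
So 46078 = 2^1 · 23039.

23039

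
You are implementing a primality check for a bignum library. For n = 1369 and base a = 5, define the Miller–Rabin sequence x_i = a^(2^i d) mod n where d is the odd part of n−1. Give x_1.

776

n − 1 = 1368 = 2^3 · 171, so s = 3 and d = 171.
Repeated squaring mod 1369: 5^1 ≡ 5, 5^2 ≡ 25, 5^4 ≡ 625, 5^8 ≡ 460, 5^16 ≡ 774, 5^32 ≡ 823, 5^64 ≡ 1043, 5^128 ≡ 863.
171 = 128 + 32 + 8 + 2 + 1, so 5^171 ≡ 863·823·460·25·5 ≡ 845 (mod 1369).
x_0 = 845.
x_1 = 845^2 mod 1369 = 776.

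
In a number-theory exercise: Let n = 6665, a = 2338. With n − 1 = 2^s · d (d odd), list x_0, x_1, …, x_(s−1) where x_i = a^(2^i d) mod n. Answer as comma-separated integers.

6193, 2839, 1936

n − 1 = 6664 = 2^3 · 833, so s = 3 and d = 833.
x_0 = 2338^833 mod 6665 = 6193.
x_1 = 6193^2 mod 6665 = 2839.
x_2 = 2839^2 mod 6665 = 1936.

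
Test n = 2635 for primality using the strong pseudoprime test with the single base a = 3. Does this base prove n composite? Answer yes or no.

yes

n − 1 = 2634 = 2^1 · 1317, so s = 1 and d = 1317.
x_0 = 3^1317 mod 2635 = 1263.
x_0 ∉ {1, 2634} and s = 1, so 3 is a Miller–Rabin witness and 2635 is composite.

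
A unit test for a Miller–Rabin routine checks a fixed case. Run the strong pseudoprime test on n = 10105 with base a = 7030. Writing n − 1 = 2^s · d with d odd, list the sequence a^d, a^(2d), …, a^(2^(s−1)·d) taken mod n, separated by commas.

n − 1 = 10104 = 2^3 · 1263, so s = 3 and d = 1263.
x_0 = 7030^1263 mod 10105 = 7240.
x_1 = 7240^2 mod 10105 = 2965.
x_2 = 2965^2 mod 10105 = 9980.

7240, 2965, 9980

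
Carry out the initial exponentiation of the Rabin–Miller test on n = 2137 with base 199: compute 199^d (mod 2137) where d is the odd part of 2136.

n − 1 = 2136 = 2^3 · 267, so s = 3 and d = 267.
199^267 mod 2137 = 1872.

1872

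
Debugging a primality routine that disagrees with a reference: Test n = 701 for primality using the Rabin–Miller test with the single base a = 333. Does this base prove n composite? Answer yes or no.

no

n − 1 = 700 = 2^2 · 175, so s = 2 and d = 175.
x_0 = 333^175 mod 701 = 135.
x_0 is neither 1 nor 700, so continue squaring.
x_1 = 135^2 mod 701 = 700.
x_1 ≡ −1, so 333 is not a witness.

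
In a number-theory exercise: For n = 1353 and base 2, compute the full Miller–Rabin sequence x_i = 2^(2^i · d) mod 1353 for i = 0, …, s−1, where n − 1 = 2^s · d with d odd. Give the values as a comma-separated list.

512, 1015, 592

n − 1 = 1352 = 2^3 · 169, so s = 3 and d = 169.
x_0 = 2^169 mod 1353 = 512.
x_1 = 512^2 mod 1353 = 1015.
x_2 = 1015^2 mod 1353 = 592.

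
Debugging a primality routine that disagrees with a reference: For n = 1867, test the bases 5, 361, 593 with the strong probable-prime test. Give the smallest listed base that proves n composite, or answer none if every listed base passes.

none

n − 1 = 1866 = 2^1 · 933, so s = 1 and d = 933.
Base 5: x_0 = 5^933 mod 1867 = 1866. x_0 = 1866 ≡ −1, so 5 is not a witness.
Base 361: x_0 = 361^933 mod 1867 = 1. x_0 = 1, so 361 is not a witness.
Base 593: x_0 = 593^933 mod 1867 = 1866. x_0 = 1866 ≡ −1, so 593 is not a witness.
No listed base is a witness for 1867.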